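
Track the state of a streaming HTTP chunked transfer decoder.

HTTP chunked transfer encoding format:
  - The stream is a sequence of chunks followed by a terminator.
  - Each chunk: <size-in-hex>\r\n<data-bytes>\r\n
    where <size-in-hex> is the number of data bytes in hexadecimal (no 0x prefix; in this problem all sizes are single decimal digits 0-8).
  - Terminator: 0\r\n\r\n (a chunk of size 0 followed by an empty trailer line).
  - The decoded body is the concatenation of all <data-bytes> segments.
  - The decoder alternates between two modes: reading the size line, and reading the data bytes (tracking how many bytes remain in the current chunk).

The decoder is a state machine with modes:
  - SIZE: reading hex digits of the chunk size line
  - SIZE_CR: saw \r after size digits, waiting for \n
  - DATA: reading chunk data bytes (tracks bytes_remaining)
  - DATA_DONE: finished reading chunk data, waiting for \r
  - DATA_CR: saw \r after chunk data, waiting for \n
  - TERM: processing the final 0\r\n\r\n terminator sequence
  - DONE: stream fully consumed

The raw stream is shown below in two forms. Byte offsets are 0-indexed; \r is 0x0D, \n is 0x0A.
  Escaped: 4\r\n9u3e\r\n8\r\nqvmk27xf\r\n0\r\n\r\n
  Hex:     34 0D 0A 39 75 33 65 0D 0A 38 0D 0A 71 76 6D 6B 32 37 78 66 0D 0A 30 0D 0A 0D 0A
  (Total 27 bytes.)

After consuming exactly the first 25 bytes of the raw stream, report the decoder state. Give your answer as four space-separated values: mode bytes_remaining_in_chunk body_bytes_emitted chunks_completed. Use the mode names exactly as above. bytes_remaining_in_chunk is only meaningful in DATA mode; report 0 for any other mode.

Byte 0 = '4': mode=SIZE remaining=0 emitted=0 chunks_done=0
Byte 1 = 0x0D: mode=SIZE_CR remaining=0 emitted=0 chunks_done=0
Byte 2 = 0x0A: mode=DATA remaining=4 emitted=0 chunks_done=0
Byte 3 = '9': mode=DATA remaining=3 emitted=1 chunks_done=0
Byte 4 = 'u': mode=DATA remaining=2 emitted=2 chunks_done=0
Byte 5 = '3': mode=DATA remaining=1 emitted=3 chunks_done=0
Byte 6 = 'e': mode=DATA_DONE remaining=0 emitted=4 chunks_done=0
Byte 7 = 0x0D: mode=DATA_CR remaining=0 emitted=4 chunks_done=0
Byte 8 = 0x0A: mode=SIZE remaining=0 emitted=4 chunks_done=1
Byte 9 = '8': mode=SIZE remaining=0 emitted=4 chunks_done=1
Byte 10 = 0x0D: mode=SIZE_CR remaining=0 emitted=4 chunks_done=1
Byte 11 = 0x0A: mode=DATA remaining=8 emitted=4 chunks_done=1
Byte 12 = 'q': mode=DATA remaining=7 emitted=5 chunks_done=1
Byte 13 = 'v': mode=DATA remaining=6 emitted=6 chunks_done=1
Byte 14 = 'm': mode=DATA remaining=5 emitted=7 chunks_done=1
Byte 15 = 'k': mode=DATA remaining=4 emitted=8 chunks_done=1
Byte 16 = '2': mode=DATA remaining=3 emitted=9 chunks_done=1
Byte 17 = '7': mode=DATA remaining=2 emitted=10 chunks_done=1
Byte 18 = 'x': mode=DATA remaining=1 emitted=11 chunks_done=1
Byte 19 = 'f': mode=DATA_DONE remaining=0 emitted=12 chunks_done=1
Byte 20 = 0x0D: mode=DATA_CR remaining=0 emitted=12 chunks_done=1
Byte 21 = 0x0A: mode=SIZE remaining=0 emitted=12 chunks_done=2
Byte 22 = '0': mode=SIZE remaining=0 emitted=12 chunks_done=2
Byte 23 = 0x0D: mode=SIZE_CR remaining=0 emitted=12 chunks_done=2
Byte 24 = 0x0A: mode=TERM remaining=0 emitted=12 chunks_done=2

Answer: TERM 0 12 2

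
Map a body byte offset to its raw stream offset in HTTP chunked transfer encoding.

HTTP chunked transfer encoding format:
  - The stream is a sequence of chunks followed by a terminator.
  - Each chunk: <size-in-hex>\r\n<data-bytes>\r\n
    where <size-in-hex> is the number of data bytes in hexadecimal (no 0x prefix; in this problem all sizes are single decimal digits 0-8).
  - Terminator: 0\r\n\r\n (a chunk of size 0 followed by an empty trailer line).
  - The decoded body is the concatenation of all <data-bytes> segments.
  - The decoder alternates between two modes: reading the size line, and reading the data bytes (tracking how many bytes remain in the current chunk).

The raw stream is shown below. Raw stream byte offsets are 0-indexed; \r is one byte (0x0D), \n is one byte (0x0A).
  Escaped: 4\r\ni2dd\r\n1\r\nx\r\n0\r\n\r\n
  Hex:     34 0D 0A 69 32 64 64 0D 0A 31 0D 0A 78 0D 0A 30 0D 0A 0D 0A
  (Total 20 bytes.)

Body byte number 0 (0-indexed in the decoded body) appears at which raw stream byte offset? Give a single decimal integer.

Answer: 3

Derivation:
Chunk 1: stream[0..1]='4' size=0x4=4, data at stream[3..7]='i2dd' -> body[0..4], body so far='i2dd'
Chunk 2: stream[9..10]='1' size=0x1=1, data at stream[12..13]='x' -> body[4..5], body so far='i2ddx'
Chunk 3: stream[15..16]='0' size=0 (terminator). Final body='i2ddx' (5 bytes)
Body byte 0 at stream offset 3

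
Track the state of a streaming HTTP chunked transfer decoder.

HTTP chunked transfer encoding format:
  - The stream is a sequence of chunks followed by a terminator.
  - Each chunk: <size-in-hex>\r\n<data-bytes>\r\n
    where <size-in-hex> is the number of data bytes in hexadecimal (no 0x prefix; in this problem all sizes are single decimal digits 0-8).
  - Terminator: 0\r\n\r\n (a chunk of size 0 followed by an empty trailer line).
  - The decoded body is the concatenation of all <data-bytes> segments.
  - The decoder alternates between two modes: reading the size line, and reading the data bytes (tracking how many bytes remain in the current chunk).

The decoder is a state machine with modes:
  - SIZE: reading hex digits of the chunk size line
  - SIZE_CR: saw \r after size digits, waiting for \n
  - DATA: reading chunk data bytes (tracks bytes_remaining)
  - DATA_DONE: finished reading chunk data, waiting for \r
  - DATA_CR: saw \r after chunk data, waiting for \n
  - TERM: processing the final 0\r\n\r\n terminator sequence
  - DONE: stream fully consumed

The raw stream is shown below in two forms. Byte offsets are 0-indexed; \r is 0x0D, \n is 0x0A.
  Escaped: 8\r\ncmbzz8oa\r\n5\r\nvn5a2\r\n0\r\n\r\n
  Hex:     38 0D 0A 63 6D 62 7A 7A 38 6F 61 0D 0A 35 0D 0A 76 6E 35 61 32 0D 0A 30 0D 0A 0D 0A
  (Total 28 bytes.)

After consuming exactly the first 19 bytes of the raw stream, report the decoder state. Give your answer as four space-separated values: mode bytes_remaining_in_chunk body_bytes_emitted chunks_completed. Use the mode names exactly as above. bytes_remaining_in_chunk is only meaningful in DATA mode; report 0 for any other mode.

Answer: DATA 2 11 1

Derivation:
Byte 0 = '8': mode=SIZE remaining=0 emitted=0 chunks_done=0
Byte 1 = 0x0D: mode=SIZE_CR remaining=0 emitted=0 chunks_done=0
Byte 2 = 0x0A: mode=DATA remaining=8 emitted=0 chunks_done=0
Byte 3 = 'c': mode=DATA remaining=7 emitted=1 chunks_done=0
Byte 4 = 'm': mode=DATA remaining=6 emitted=2 chunks_done=0
Byte 5 = 'b': mode=DATA remaining=5 emitted=3 chunks_done=0
Byte 6 = 'z': mode=DATA remaining=4 emitted=4 chunks_done=0
Byte 7 = 'z': mode=DATA remaining=3 emitted=5 chunks_done=0
Byte 8 = '8': mode=DATA remaining=2 emitted=6 chunks_done=0
Byte 9 = 'o': mode=DATA remaining=1 emitted=7 chunks_done=0
Byte 10 = 'a': mode=DATA_DONE remaining=0 emitted=8 chunks_done=0
Byte 11 = 0x0D: mode=DATA_CR remaining=0 emitted=8 chunks_done=0
Byte 12 = 0x0A: mode=SIZE remaining=0 emitted=8 chunks_done=1
Byte 13 = '5': mode=SIZE remaining=0 emitted=8 chunks_done=1
Byte 14 = 0x0D: mode=SIZE_CR remaining=0 emitted=8 chunks_done=1
Byte 15 = 0x0A: mode=DATA remaining=5 emitted=8 chunks_done=1
Byte 16 = 'v': mode=DATA remaining=4 emitted=9 chunks_done=1
Byte 17 = 'n': mode=DATA remaining=3 emitted=10 chunks_done=1
Byte 18 = '5': mode=DATA remaining=2 emitted=11 chunks_done=1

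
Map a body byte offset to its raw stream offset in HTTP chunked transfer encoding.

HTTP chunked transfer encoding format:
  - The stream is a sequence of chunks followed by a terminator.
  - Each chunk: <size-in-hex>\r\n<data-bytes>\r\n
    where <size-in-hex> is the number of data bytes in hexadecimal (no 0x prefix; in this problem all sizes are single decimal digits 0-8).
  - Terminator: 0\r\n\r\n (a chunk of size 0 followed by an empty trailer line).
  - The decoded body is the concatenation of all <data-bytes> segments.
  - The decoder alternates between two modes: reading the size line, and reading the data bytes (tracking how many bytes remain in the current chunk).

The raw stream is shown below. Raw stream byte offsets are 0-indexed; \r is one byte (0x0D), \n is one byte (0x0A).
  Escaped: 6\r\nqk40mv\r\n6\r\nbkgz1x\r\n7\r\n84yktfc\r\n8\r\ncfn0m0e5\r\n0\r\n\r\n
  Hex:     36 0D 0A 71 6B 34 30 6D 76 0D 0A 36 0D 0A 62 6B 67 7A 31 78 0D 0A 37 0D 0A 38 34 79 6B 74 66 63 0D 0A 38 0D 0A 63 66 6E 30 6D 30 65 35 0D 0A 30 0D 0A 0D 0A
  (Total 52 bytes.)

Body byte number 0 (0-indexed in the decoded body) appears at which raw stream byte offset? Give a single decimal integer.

Answer: 3

Derivation:
Chunk 1: stream[0..1]='6' size=0x6=6, data at stream[3..9]='qk40mv' -> body[0..6], body so far='qk40mv'
Chunk 2: stream[11..12]='6' size=0x6=6, data at stream[14..20]='bkgz1x' -> body[6..12], body so far='qk40mvbkgz1x'
Chunk 3: stream[22..23]='7' size=0x7=7, data at stream[25..32]='84yktfc' -> body[12..19], body so far='qk40mvbkgz1x84yktfc'
Chunk 4: stream[34..35]='8' size=0x8=8, data at stream[37..45]='cfn0m0e5' -> body[19..27], body so far='qk40mvbkgz1x84yktfccfn0m0e5'
Chunk 5: stream[47..48]='0' size=0 (terminator). Final body='qk40mvbkgz1x84yktfccfn0m0e5' (27 bytes)
Body byte 0 at stream offset 3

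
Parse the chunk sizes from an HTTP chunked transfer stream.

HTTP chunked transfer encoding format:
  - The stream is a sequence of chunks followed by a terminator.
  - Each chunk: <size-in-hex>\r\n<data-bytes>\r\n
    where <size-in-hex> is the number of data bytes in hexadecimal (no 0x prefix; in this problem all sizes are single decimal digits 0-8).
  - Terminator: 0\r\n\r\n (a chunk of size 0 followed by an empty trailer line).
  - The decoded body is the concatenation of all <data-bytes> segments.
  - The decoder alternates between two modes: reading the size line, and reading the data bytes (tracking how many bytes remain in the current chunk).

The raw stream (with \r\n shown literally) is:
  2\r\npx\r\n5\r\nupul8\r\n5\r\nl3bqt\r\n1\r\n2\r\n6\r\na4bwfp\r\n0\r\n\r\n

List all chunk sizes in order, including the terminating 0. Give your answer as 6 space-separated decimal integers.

Answer: 2 5 5 1 6 0

Derivation:
Chunk 1: stream[0..1]='2' size=0x2=2, data at stream[3..5]='px' -> body[0..2], body so far='px'
Chunk 2: stream[7..8]='5' size=0x5=5, data at stream[10..15]='upul8' -> body[2..7], body so far='pxupul8'
Chunk 3: stream[17..18]='5' size=0x5=5, data at stream[20..25]='l3bqt' -> body[7..12], body so far='pxupul8l3bqt'
Chunk 4: stream[27..28]='1' size=0x1=1, data at stream[30..31]='2' -> body[12..13], body so far='pxupul8l3bqt2'
Chunk 5: stream[33..34]='6' size=0x6=6, data at stream[36..42]='a4bwfp' -> body[13..19], body so far='pxupul8l3bqt2a4bwfp'
Chunk 6: stream[44..45]='0' size=0 (terminator). Final body='pxupul8l3bqt2a4bwfp' (19 bytes)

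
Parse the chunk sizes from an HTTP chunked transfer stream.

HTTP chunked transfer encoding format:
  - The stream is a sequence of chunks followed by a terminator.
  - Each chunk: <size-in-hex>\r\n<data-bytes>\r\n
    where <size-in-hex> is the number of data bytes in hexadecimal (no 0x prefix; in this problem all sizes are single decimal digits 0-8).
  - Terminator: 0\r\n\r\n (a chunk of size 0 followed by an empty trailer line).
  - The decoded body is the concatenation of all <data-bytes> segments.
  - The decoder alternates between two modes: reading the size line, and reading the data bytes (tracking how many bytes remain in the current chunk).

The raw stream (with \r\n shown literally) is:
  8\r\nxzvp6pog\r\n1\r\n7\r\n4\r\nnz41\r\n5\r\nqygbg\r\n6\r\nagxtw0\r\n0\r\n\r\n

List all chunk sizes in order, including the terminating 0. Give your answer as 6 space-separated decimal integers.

Answer: 8 1 4 5 6 0

Derivation:
Chunk 1: stream[0..1]='8' size=0x8=8, data at stream[3..11]='xzvp6pog' -> body[0..8], body so far='xzvp6pog'
Chunk 2: stream[13..14]='1' size=0x1=1, data at stream[16..17]='7' -> body[8..9], body so far='xzvp6pog7'
Chunk 3: stream[19..20]='4' size=0x4=4, data at stream[22..26]='nz41' -> body[9..13], body so far='xzvp6pog7nz41'
Chunk 4: stream[28..29]='5' size=0x5=5, data at stream[31..36]='qygbg' -> body[13..18], body so far='xzvp6pog7nz41qygbg'
Chunk 5: stream[38..39]='6' size=0x6=6, data at stream[41..47]='agxtw0' -> body[18..24], body so far='xzvp6pog7nz41qygbgagxtw0'
Chunk 6: stream[49..50]='0' size=0 (terminator). Final body='xzvp6pog7nz41qygbgagxtw0' (24 bytes)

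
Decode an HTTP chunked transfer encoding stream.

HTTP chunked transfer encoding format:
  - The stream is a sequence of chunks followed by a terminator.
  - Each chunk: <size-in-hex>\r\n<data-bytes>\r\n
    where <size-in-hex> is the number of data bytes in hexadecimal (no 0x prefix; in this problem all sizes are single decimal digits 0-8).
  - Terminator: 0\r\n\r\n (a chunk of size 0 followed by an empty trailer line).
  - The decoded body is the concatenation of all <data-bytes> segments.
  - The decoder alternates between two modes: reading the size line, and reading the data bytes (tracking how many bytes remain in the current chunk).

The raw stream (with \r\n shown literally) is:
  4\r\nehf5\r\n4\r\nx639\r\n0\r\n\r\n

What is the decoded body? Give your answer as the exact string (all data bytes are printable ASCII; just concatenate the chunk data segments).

Chunk 1: stream[0..1]='4' size=0x4=4, data at stream[3..7]='ehf5' -> body[0..4], body so far='ehf5'
Chunk 2: stream[9..10]='4' size=0x4=4, data at stream[12..16]='x639' -> body[4..8], body so far='ehf5x639'
Chunk 3: stream[18..19]='0' size=0 (terminator). Final body='ehf5x639' (8 bytes)

Answer: ehf5x639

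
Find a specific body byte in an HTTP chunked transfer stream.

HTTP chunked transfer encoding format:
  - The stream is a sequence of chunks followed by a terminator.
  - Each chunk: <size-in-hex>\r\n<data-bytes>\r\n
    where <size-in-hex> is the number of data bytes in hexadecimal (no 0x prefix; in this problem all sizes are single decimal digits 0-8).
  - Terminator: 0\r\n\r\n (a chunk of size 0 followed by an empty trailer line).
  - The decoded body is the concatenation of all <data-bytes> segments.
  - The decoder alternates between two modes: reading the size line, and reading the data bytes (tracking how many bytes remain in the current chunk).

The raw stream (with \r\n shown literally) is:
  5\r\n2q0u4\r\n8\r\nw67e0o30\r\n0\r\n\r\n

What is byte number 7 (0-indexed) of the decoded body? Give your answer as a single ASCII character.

Chunk 1: stream[0..1]='5' size=0x5=5, data at stream[3..8]='2q0u4' -> body[0..5], body so far='2q0u4'
Chunk 2: stream[10..11]='8' size=0x8=8, data at stream[13..21]='w67e0o30' -> body[5..13], body so far='2q0u4w67e0o30'
Chunk 3: stream[23..24]='0' size=0 (terminator). Final body='2q0u4w67e0o30' (13 bytes)
Body byte 7 = '7'

Answer: 7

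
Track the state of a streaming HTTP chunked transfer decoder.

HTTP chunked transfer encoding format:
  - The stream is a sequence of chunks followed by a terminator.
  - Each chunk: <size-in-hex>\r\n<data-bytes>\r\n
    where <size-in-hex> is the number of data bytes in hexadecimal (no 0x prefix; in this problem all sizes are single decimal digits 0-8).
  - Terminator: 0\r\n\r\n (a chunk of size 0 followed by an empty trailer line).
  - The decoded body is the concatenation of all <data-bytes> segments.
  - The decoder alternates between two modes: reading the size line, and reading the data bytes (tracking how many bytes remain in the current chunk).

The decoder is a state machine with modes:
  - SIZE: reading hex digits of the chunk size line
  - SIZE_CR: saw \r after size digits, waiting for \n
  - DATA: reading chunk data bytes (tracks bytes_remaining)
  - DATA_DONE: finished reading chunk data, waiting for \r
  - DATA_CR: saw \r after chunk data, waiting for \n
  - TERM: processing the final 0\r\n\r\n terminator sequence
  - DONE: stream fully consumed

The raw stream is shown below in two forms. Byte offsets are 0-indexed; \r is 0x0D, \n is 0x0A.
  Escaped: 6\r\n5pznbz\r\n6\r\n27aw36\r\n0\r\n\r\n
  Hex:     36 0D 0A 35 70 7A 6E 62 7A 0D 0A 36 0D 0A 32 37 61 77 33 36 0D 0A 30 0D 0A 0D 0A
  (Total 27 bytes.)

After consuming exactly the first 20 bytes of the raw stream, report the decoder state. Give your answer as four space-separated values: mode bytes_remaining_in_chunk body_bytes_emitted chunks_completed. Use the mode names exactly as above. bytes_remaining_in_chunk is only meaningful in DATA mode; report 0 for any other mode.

Byte 0 = '6': mode=SIZE remaining=0 emitted=0 chunks_done=0
Byte 1 = 0x0D: mode=SIZE_CR remaining=0 emitted=0 chunks_done=0
Byte 2 = 0x0A: mode=DATA remaining=6 emitted=0 chunks_done=0
Byte 3 = '5': mode=DATA remaining=5 emitted=1 chunks_done=0
Byte 4 = 'p': mode=DATA remaining=4 emitted=2 chunks_done=0
Byte 5 = 'z': mode=DATA remaining=3 emitted=3 chunks_done=0
Byte 6 = 'n': mode=DATA remaining=2 emitted=4 chunks_done=0
Byte 7 = 'b': mode=DATA remaining=1 emitted=5 chunks_done=0
Byte 8 = 'z': mode=DATA_DONE remaining=0 emitted=6 chunks_done=0
Byte 9 = 0x0D: mode=DATA_CR remaining=0 emitted=6 chunks_done=0
Byte 10 = 0x0A: mode=SIZE remaining=0 emitted=6 chunks_done=1
Byte 11 = '6': mode=SIZE remaining=0 emitted=6 chunks_done=1
Byte 12 = 0x0D: mode=SIZE_CR remaining=0 emitted=6 chunks_done=1
Byte 13 = 0x0A: mode=DATA remaining=6 emitted=6 chunks_done=1
Byte 14 = '2': mode=DATA remaining=5 emitted=7 chunks_done=1
Byte 15 = '7': mode=DATA remaining=4 emitted=8 chunks_done=1
Byte 16 = 'a': mode=DATA remaining=3 emitted=9 chunks_done=1
Byte 17 = 'w': mode=DATA remaining=2 emitted=10 chunks_done=1
Byte 18 = '3': mode=DATA remaining=1 emitted=11 chunks_done=1
Byte 19 = '6': mode=DATA_DONE remaining=0 emitted=12 chunks_done=1

Answer: DATA_DONE 0 12 1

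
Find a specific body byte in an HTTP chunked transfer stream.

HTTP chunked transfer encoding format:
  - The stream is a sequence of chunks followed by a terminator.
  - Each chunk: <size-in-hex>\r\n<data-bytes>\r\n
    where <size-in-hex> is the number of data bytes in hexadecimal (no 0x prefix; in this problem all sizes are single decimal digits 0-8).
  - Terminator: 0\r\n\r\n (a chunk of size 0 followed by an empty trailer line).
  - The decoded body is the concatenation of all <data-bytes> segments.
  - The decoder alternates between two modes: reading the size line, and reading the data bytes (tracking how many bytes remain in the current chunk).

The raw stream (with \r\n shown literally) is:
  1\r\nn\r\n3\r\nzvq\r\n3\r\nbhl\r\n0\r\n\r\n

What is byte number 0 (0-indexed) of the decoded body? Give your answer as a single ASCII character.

Answer: n

Derivation:
Chunk 1: stream[0..1]='1' size=0x1=1, data at stream[3..4]='n' -> body[0..1], body so far='n'
Chunk 2: stream[6..7]='3' size=0x3=3, data at stream[9..12]='zvq' -> body[1..4], body so far='nzvq'
Chunk 3: stream[14..15]='3' size=0x3=3, data at stream[17..20]='bhl' -> body[4..7], body so far='nzvqbhl'
Chunk 4: stream[22..23]='0' size=0 (terminator). Final body='nzvqbhl' (7 bytes)
Body byte 0 = 'n'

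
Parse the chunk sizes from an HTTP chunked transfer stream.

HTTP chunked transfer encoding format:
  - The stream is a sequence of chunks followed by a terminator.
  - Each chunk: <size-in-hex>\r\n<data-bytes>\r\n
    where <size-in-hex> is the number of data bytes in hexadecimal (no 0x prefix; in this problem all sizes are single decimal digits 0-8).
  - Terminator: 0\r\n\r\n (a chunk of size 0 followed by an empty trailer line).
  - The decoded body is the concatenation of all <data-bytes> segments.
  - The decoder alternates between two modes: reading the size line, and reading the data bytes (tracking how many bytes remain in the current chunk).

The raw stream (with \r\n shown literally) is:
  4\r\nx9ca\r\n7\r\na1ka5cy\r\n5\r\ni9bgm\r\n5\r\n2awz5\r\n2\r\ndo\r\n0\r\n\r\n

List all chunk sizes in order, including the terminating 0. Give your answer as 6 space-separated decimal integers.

Chunk 1: stream[0..1]='4' size=0x4=4, data at stream[3..7]='x9ca' -> body[0..4], body so far='x9ca'
Chunk 2: stream[9..10]='7' size=0x7=7, data at stream[12..19]='a1ka5cy' -> body[4..11], body so far='x9caa1ka5cy'
Chunk 3: stream[21..22]='5' size=0x5=5, data at stream[24..29]='i9bgm' -> body[11..16], body so far='x9caa1ka5cyi9bgm'
Chunk 4: stream[31..32]='5' size=0x5=5, data at stream[34..39]='2awz5' -> body[16..21], body so far='x9caa1ka5cyi9bgm2awz5'
Chunk 5: stream[41..42]='2' size=0x2=2, data at stream[44..46]='do' -> body[21..23], body so far='x9caa1ka5cyi9bgm2awz5do'
Chunk 6: stream[48..49]='0' size=0 (terminator). Final body='x9caa1ka5cyi9bgm2awz5do' (23 bytes)

Answer: 4 7 5 5 2 0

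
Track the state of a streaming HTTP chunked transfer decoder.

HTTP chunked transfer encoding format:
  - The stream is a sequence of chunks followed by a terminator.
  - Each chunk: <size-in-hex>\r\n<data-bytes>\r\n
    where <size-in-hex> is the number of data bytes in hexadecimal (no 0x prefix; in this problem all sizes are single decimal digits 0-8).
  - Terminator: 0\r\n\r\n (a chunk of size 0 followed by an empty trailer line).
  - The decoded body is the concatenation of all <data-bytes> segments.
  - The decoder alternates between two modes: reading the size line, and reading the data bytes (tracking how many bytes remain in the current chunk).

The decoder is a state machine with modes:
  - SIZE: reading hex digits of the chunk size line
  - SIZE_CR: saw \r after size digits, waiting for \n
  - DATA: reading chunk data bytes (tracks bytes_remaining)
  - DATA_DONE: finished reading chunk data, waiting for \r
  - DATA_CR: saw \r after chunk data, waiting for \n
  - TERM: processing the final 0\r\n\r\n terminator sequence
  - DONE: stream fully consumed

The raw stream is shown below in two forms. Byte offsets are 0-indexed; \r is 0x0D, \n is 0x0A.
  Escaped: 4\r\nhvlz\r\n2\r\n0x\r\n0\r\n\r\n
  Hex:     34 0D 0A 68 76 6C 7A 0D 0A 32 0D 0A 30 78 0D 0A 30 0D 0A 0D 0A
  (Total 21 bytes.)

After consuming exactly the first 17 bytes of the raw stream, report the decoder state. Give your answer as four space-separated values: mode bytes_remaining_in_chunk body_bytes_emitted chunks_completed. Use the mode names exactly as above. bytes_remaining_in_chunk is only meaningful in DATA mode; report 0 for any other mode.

Byte 0 = '4': mode=SIZE remaining=0 emitted=0 chunks_done=0
Byte 1 = 0x0D: mode=SIZE_CR remaining=0 emitted=0 chunks_done=0
Byte 2 = 0x0A: mode=DATA remaining=4 emitted=0 chunks_done=0
Byte 3 = 'h': mode=DATA remaining=3 emitted=1 chunks_done=0
Byte 4 = 'v': mode=DATA remaining=2 emitted=2 chunks_done=0
Byte 5 = 'l': mode=DATA remaining=1 emitted=3 chunks_done=0
Byte 6 = 'z': mode=DATA_DONE remaining=0 emitted=4 chunks_done=0
Byte 7 = 0x0D: mode=DATA_CR remaining=0 emitted=4 chunks_done=0
Byte 8 = 0x0A: mode=SIZE remaining=0 emitted=4 chunks_done=1
Byte 9 = '2': mode=SIZE remaining=0 emitted=4 chunks_done=1
Byte 10 = 0x0D: mode=SIZE_CR remaining=0 emitted=4 chunks_done=1
Byte 11 = 0x0A: mode=DATA remaining=2 emitted=4 chunks_done=1
Byte 12 = '0': mode=DATA remaining=1 emitted=5 chunks_done=1
Byte 13 = 'x': mode=DATA_DONE remaining=0 emitted=6 chunks_done=1
Byte 14 = 0x0D: mode=DATA_CR remaining=0 emitted=6 chunks_done=1
Byte 15 = 0x0A: mode=SIZE remaining=0 emitted=6 chunks_done=2
Byte 16 = '0': mode=SIZE remaining=0 emitted=6 chunks_done=2

Answer: SIZE 0 6 2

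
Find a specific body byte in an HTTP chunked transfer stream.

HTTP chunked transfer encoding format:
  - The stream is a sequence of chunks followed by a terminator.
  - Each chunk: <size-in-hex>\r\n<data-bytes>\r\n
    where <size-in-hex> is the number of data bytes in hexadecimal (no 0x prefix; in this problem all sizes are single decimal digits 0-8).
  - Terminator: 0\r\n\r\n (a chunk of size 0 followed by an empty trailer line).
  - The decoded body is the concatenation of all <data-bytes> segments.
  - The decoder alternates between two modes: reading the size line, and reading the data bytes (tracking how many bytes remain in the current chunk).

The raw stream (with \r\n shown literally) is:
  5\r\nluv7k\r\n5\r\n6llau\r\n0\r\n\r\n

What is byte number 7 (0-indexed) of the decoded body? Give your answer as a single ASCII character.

Chunk 1: stream[0..1]='5' size=0x5=5, data at stream[3..8]='luv7k' -> body[0..5], body so far='luv7k'
Chunk 2: stream[10..11]='5' size=0x5=5, data at stream[13..18]='6llau' -> body[5..10], body so far='luv7k6llau'
Chunk 3: stream[20..21]='0' size=0 (terminator). Final body='luv7k6llau' (10 bytes)
Body byte 7 = 'l'

Answer: l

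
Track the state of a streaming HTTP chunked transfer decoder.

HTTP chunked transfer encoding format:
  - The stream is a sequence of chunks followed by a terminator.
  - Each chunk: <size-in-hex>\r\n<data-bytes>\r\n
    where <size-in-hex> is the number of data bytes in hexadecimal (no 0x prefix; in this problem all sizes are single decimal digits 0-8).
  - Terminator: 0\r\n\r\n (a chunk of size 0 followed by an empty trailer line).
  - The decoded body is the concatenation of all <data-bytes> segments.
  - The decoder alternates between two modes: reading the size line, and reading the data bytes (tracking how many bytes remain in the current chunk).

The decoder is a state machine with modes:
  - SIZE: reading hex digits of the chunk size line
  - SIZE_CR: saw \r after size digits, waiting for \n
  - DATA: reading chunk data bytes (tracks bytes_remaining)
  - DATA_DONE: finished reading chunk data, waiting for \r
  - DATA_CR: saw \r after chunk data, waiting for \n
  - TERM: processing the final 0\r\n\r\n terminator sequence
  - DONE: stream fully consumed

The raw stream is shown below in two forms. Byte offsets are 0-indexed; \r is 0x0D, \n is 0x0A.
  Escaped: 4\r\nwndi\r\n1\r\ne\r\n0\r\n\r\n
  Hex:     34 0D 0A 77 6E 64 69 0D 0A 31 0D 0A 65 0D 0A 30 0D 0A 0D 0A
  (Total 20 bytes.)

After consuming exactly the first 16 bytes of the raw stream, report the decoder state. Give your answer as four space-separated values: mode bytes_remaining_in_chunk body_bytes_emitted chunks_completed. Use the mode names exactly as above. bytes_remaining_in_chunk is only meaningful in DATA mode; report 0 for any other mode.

Answer: SIZE 0 5 2

Derivation:
Byte 0 = '4': mode=SIZE remaining=0 emitted=0 chunks_done=0
Byte 1 = 0x0D: mode=SIZE_CR remaining=0 emitted=0 chunks_done=0
Byte 2 = 0x0A: mode=DATA remaining=4 emitted=0 chunks_done=0
Byte 3 = 'w': mode=DATA remaining=3 emitted=1 chunks_done=0
Byte 4 = 'n': mode=DATA remaining=2 emitted=2 chunks_done=0
Byte 5 = 'd': mode=DATA remaining=1 emitted=3 chunks_done=0
Byte 6 = 'i': mode=DATA_DONE remaining=0 emitted=4 chunks_done=0
Byte 7 = 0x0D: mode=DATA_CR remaining=0 emitted=4 chunks_done=0
Byte 8 = 0x0A: mode=SIZE remaining=0 emitted=4 chunks_done=1
Byte 9 = '1': mode=SIZE remaining=0 emitted=4 chunks_done=1
Byte 10 = 0x0D: mode=SIZE_CR remaining=0 emitted=4 chunks_done=1
Byte 11 = 0x0A: mode=DATA remaining=1 emitted=4 chunks_done=1
Byte 12 = 'e': mode=DATA_DONE remaining=0 emitted=5 chunks_done=1
Byte 13 = 0x0D: mode=DATA_CR remaining=0 emitted=5 chunks_done=1
Byte 14 = 0x0A: mode=SIZE remaining=0 emitted=5 chunks_done=2
Byte 15 = '0': mode=SIZE remaining=0 emitted=5 chunks_done=2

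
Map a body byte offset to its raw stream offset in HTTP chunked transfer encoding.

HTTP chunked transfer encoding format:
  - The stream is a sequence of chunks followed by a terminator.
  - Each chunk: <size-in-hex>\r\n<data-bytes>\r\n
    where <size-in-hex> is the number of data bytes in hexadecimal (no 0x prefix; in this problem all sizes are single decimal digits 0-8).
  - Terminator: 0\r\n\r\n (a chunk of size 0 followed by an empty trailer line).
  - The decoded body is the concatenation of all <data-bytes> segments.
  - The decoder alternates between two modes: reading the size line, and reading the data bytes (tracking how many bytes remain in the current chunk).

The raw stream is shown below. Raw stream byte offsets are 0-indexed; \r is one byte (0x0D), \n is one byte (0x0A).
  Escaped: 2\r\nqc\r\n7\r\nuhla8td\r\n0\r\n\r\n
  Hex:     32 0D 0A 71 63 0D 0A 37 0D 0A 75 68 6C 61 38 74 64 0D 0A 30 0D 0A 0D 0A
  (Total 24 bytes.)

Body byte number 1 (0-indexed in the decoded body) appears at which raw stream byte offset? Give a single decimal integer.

Answer: 4

Derivation:
Chunk 1: stream[0..1]='2' size=0x2=2, data at stream[3..5]='qc' -> body[0..2], body so far='qc'
Chunk 2: stream[7..8]='7' size=0x7=7, data at stream[10..17]='uhla8td' -> body[2..9], body so far='qcuhla8td'
Chunk 3: stream[19..20]='0' size=0 (terminator). Final body='qcuhla8td' (9 bytes)
Body byte 1 at stream offset 4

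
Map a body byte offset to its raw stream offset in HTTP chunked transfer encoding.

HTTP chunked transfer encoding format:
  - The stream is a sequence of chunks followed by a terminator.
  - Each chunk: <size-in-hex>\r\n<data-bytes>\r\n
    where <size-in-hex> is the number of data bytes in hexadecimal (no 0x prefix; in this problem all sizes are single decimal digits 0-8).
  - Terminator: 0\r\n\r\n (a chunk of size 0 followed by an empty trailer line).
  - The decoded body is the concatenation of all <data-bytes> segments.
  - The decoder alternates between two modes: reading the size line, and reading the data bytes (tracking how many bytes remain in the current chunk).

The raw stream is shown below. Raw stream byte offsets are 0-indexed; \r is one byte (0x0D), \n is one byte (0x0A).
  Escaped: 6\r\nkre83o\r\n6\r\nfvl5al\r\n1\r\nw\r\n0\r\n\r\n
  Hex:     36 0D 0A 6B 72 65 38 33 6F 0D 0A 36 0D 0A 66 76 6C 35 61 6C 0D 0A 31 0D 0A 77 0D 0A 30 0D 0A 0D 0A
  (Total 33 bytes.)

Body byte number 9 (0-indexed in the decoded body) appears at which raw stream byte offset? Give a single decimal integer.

Answer: 17

Derivation:
Chunk 1: stream[0..1]='6' size=0x6=6, data at stream[3..9]='kre83o' -> body[0..6], body so far='kre83o'
Chunk 2: stream[11..12]='6' size=0x6=6, data at stream[14..20]='fvl5al' -> body[6..12], body so far='kre83ofvl5al'
Chunk 3: stream[22..23]='1' size=0x1=1, data at stream[25..26]='w' -> body[12..13], body so far='kre83ofvl5alw'
Chunk 4: stream[28..29]='0' size=0 (terminator). Final body='kre83ofvl5alw' (13 bytes)
Body byte 9 at stream offset 17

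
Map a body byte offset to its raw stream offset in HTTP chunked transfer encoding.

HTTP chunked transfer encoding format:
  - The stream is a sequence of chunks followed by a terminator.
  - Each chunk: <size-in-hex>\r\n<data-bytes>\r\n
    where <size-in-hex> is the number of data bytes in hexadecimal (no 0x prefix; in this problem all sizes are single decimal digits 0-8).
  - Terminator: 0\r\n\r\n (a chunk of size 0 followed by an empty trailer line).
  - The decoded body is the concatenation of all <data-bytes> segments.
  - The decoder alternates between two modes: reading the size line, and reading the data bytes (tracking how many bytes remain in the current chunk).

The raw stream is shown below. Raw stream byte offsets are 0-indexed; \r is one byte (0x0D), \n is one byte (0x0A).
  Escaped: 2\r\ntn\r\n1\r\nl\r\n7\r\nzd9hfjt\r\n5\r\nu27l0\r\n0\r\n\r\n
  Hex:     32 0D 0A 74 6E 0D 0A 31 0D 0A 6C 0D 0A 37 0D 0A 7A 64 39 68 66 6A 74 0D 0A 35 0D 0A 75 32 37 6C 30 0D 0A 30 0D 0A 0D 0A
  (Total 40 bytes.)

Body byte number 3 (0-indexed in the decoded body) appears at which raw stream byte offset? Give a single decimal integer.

Answer: 16

Derivation:
Chunk 1: stream[0..1]='2' size=0x2=2, data at stream[3..5]='tn' -> body[0..2], body so far='tn'
Chunk 2: stream[7..8]='1' size=0x1=1, data at stream[10..11]='l' -> body[2..3], body so far='tnl'
Chunk 3: stream[13..14]='7' size=0x7=7, data at stream[16..23]='zd9hfjt' -> body[3..10], body so far='tnlzd9hfjt'
Chunk 4: stream[25..26]='5' size=0x5=5, data at stream[28..33]='u27l0' -> body[10..15], body so far='tnlzd9hfjtu27l0'
Chunk 5: stream[35..36]='0' size=0 (terminator). Final body='tnlzd9hfjtu27l0' (15 bytes)
Body byte 3 at stream offset 16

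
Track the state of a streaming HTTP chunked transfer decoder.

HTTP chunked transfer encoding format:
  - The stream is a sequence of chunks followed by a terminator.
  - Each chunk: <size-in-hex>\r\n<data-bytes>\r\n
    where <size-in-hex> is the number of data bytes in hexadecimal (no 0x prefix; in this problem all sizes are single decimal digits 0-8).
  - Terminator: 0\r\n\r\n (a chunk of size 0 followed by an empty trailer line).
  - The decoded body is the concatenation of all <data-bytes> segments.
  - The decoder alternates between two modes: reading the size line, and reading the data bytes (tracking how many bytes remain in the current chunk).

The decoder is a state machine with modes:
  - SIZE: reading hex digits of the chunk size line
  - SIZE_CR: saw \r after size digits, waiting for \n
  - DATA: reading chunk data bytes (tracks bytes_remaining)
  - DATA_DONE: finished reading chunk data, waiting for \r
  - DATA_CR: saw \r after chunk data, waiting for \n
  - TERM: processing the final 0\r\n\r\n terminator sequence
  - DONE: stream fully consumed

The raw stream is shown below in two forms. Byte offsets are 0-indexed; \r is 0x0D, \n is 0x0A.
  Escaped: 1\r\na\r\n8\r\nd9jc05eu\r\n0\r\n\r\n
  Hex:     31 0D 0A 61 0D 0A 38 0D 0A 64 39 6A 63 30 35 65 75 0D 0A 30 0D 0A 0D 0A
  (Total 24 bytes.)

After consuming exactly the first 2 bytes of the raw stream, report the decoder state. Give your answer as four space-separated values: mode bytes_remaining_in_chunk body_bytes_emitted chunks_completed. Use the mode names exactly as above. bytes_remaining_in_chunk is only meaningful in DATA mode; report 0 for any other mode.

Byte 0 = '1': mode=SIZE remaining=0 emitted=0 chunks_done=0
Byte 1 = 0x0D: mode=SIZE_CR remaining=0 emitted=0 chunks_done=0

Answer: SIZE_CR 0 0 0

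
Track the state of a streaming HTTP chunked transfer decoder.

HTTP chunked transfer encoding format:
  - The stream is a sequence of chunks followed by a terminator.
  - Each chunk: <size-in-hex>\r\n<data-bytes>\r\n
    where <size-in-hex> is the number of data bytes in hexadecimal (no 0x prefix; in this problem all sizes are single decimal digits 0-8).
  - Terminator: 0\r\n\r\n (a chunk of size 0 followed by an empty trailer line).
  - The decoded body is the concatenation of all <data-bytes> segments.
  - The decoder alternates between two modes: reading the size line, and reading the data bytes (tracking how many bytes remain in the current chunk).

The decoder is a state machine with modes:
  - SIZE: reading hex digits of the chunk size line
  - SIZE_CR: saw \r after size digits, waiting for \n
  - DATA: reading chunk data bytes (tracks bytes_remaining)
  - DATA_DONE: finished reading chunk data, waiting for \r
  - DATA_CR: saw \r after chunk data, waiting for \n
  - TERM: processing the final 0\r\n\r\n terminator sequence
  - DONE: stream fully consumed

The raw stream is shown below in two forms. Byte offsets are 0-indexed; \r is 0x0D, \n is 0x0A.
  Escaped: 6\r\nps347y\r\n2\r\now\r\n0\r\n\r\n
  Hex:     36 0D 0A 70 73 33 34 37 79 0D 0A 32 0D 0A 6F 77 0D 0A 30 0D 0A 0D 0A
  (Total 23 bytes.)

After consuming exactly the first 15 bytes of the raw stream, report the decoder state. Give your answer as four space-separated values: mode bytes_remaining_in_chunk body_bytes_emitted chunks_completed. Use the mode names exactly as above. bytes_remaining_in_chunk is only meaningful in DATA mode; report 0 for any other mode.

Byte 0 = '6': mode=SIZE remaining=0 emitted=0 chunks_done=0
Byte 1 = 0x0D: mode=SIZE_CR remaining=0 emitted=0 chunks_done=0
Byte 2 = 0x0A: mode=DATA remaining=6 emitted=0 chunks_done=0
Byte 3 = 'p': mode=DATA remaining=5 emitted=1 chunks_done=0
Byte 4 = 's': mode=DATA remaining=4 emitted=2 chunks_done=0
Byte 5 = '3': mode=DATA remaining=3 emitted=3 chunks_done=0
Byte 6 = '4': mode=DATA remaining=2 emitted=4 chunks_done=0
Byte 7 = '7': mode=DATA remaining=1 emitted=5 chunks_done=0
Byte 8 = 'y': mode=DATA_DONE remaining=0 emitted=6 chunks_done=0
Byte 9 = 0x0D: mode=DATA_CR remaining=0 emitted=6 chunks_done=0
Byte 10 = 0x0A: mode=SIZE remaining=0 emitted=6 chunks_done=1
Byte 11 = '2': mode=SIZE remaining=0 emitted=6 chunks_done=1
Byte 12 = 0x0D: mode=SIZE_CR remaining=0 emitted=6 chunks_done=1
Byte 13 = 0x0A: mode=DATA remaining=2 emitted=6 chunks_done=1
Byte 14 = 'o': mode=DATA remaining=1 emitted=7 chunks_done=1

Answer: DATA 1 7 1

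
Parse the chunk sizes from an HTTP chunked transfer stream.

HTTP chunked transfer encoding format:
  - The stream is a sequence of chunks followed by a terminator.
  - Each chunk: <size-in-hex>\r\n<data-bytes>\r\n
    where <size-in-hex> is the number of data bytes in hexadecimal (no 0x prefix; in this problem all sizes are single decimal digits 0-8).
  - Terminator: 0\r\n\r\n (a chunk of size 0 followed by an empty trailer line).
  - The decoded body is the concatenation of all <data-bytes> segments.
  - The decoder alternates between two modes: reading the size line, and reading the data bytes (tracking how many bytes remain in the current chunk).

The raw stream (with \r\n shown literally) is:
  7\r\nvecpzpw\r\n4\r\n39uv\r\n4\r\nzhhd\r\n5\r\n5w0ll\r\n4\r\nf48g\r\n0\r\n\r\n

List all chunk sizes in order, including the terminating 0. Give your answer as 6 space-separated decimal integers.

Answer: 7 4 4 5 4 0

Derivation:
Chunk 1: stream[0..1]='7' size=0x7=7, data at stream[3..10]='vecpzpw' -> body[0..7], body so far='vecpzpw'
Chunk 2: stream[12..13]='4' size=0x4=4, data at stream[15..19]='39uv' -> body[7..11], body so far='vecpzpw39uv'
Chunk 3: stream[21..22]='4' size=0x4=4, data at stream[24..28]='zhhd' -> body[11..15], body so far='vecpzpw39uvzhhd'
Chunk 4: stream[30..31]='5' size=0x5=5, data at stream[33..38]='5w0ll' -> body[15..20], body so far='vecpzpw39uvzhhd5w0ll'
Chunk 5: stream[40..41]='4' size=0x4=4, data at stream[43..47]='f48g' -> body[20..24], body so far='vecpzpw39uvzhhd5w0llf48g'
Chunk 6: stream[49..50]='0' size=0 (terminator). Final body='vecpzpw39uvzhhd5w0llf48g' (24 bytes)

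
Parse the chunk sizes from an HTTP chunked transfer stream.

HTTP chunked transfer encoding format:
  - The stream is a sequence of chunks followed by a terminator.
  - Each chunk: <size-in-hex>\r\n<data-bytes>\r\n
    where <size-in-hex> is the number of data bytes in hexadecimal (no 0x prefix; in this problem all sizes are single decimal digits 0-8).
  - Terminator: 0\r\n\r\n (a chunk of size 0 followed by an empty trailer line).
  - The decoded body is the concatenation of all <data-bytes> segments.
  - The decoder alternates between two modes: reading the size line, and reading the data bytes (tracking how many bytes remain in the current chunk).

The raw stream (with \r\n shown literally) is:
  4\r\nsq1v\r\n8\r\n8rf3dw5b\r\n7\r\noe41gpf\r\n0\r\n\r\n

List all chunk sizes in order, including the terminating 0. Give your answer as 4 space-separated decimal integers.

Chunk 1: stream[0..1]='4' size=0x4=4, data at stream[3..7]='sq1v' -> body[0..4], body so far='sq1v'
Chunk 2: stream[9..10]='8' size=0x8=8, data at stream[12..20]='8rf3dw5b' -> body[4..12], body so far='sq1v8rf3dw5b'
Chunk 3: stream[22..23]='7' size=0x7=7, data at stream[25..32]='oe41gpf' -> body[12..19], body so far='sq1v8rf3dw5boe41gpf'
Chunk 4: stream[34..35]='0' size=0 (terminator). Final body='sq1v8rf3dw5boe41gpf' (19 bytes)

Answer: 4 8 7 0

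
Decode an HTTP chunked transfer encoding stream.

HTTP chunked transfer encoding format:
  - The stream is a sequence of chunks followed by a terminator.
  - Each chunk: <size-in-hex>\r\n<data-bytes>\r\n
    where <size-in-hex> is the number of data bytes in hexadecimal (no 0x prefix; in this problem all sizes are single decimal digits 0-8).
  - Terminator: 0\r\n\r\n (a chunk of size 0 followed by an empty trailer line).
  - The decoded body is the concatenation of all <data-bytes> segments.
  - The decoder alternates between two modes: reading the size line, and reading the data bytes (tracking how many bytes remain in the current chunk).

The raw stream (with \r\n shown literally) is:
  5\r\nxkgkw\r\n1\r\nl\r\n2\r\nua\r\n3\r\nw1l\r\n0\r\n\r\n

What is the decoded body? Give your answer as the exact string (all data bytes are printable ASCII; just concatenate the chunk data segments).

Chunk 1: stream[0..1]='5' size=0x5=5, data at stream[3..8]='xkgkw' -> body[0..5], body so far='xkgkw'
Chunk 2: stream[10..11]='1' size=0x1=1, data at stream[13..14]='l' -> body[5..6], body so far='xkgkwl'
Chunk 3: stream[16..17]='2' size=0x2=2, data at stream[19..21]='ua' -> body[6..8], body so far='xkgkwlua'
Chunk 4: stream[23..24]='3' size=0x3=3, data at stream[26..29]='w1l' -> body[8..11], body so far='xkgkwluaw1l'
Chunk 5: stream[31..32]='0' size=0 (terminator). Final body='xkgkwluaw1l' (11 bytes)

Answer: xkgkwluaw1l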